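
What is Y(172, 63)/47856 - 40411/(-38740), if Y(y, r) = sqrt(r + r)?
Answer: 40411/38740 + sqrt(14)/15952 ≈ 1.0434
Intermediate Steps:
Y(y, r) = sqrt(2)*sqrt(r) (Y(y, r) = sqrt(2*r) = sqrt(2)*sqrt(r))
Y(172, 63)/47856 - 40411/(-38740) = (sqrt(2)*sqrt(63))/47856 - 40411/(-38740) = (sqrt(2)*(3*sqrt(7)))*(1/47856) - 40411*(-1/38740) = (3*sqrt(14))*(1/47856) + 40411/38740 = sqrt(14)/15952 + 40411/38740 = 40411/38740 + sqrt(14)/15952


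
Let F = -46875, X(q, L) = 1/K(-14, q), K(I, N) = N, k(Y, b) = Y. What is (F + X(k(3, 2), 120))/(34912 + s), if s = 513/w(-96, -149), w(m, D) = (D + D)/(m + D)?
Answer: -41905952/31588383 ≈ -1.3266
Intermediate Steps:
w(m, D) = 2*D/(D + m) (w(m, D) = (2*D)/(D + m) = 2*D/(D + m))
X(q, L) = 1/q
s = 125685/298 (s = 513/((2*(-149)/(-149 - 96))) = 513/((2*(-149)/(-245))) = 513/((2*(-149)*(-1/245))) = 513/(298/245) = 513*(245/298) = 125685/298 ≈ 421.76)
(F + X(k(3, 2), 120))/(34912 + s) = (-46875 + 1/3)/(34912 + 125685/298) = (-46875 + ⅓)/(10529461/298) = -140624/3*298/10529461 = -41905952/31588383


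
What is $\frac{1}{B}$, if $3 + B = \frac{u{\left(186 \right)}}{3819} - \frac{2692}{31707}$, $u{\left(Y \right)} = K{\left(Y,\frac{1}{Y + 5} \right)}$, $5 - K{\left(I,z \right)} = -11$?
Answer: $- \frac{40363011}{124346845} \approx -0.3246$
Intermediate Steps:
$K{\left(I,z \right)} = 16$ ($K{\left(I,z \right)} = 5 - -11 = 5 + 11 = 16$)
$u{\left(Y \right)} = 16$
$B = - \frac{124346845}{40363011}$ ($B = -3 + \left(\frac{16}{3819} - \frac{2692}{31707}\right) = -3 - \frac{3257812}{40363011} = - \frac{124346845}{40363011} \approx -3.0807$)
$\frac{1}{B} = \frac{1}{- \frac{124346845}{40363011}} = - \frac{40363011}{124346845}$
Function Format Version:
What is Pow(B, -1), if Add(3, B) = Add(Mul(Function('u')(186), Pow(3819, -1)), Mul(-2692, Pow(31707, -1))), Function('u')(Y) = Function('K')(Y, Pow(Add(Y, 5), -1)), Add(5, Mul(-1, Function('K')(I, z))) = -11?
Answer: Rational(-40363011, 124346845) ≈ -0.32460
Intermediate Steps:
Function('K')(I, z) = 16 (Function('K')(I, z) = Add(5, Mul(-1, -11)) = Add(5, 11) = 16)
Function('u')(Y) = 16
B = Rational(-124346845, 40363011) (B = Add(-3, Add(Mul(16, Pow(3819, -1)), Mul(-2692, Pow(31707, -1)))) = Add(-3, Add(Mul(16, Rational(1, 3819)), Mul(-2692, Rational(1, 31707)))) = Add(-3, Add(Rational(16, 3819), Rational(-2692, 31707))) = Add(-3, Rational(-3257812, 40363011)) = Rational(-124346845, 40363011) ≈ -3.0807)
Pow(B, -1) = Pow(Rational(-124346845, 40363011), -1) = Rational(-40363011, 124346845)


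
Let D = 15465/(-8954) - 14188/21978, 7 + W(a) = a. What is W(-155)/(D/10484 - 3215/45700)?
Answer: 938229503088240/408746211229 ≈ 2295.4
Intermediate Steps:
W(a) = -7 + a
D = -573623/241758 (D = 15465*(-1/8954) - 14188*1/21978 = -15465/8954 - 7094/10989 = -573623/241758 ≈ -2.3727)
W(-155)/(D/10484 - 3215/45700) = (-7 - 155)/(-573623/241758/10484 - 3215/45700) = -162/(-573623/241758*1/10484 - 3215*1/45700) = -162/(-573623/2534590872 - 643/9140) = -162/(-408746211229/5791540142520) = -162*(-5791540142520/408746211229) = 938229503088240/408746211229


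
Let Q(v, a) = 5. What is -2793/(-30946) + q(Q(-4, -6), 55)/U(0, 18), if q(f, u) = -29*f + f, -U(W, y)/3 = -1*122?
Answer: -1655101/5663118 ≈ -0.29226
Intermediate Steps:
U(W, y) = 366 (U(W, y) = -(-3)*122 = -3*(-122) = 366)
q(f, u) = -28*f
-2793/(-30946) + q(Q(-4, -6), 55)/U(0, 18) = -2793/(-30946) - 28*5/366 = -2793*(-1/30946) - 140*1/366 = 2793/30946 - 70/183 = -1655101/5663118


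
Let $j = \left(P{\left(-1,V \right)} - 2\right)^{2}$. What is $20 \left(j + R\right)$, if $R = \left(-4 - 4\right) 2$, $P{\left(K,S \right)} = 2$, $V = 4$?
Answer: $-320$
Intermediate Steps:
$j = 0$ ($j = \left(2 - 2\right)^{2} = 0^{2} = 0$)
$R = -16$ ($R = \left(-8\right) 2 = -16$)
$20 \left(j + R\right) = 20 \left(0 - 16\right) = 20 \left(-16\right) = -320$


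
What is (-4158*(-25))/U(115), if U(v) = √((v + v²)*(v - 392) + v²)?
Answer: -20790*I*√3681955/736391 ≈ -54.173*I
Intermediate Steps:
U(v) = √(v² + (-392 + v)*(v + v²)) (U(v) = √((v + v²)*(-392 + v) + v²) = √((-392 + v)*(v + v²) + v²) = √(v² + (-392 + v)*(v + v²)))
(-4158*(-25))/U(115) = (-4158*(-25))/(√(115*(-392 + 115² - 390*115))) = 103950/(√(115*(-392 + 13225 - 44850))) = 103950/(√(115*(-32017))) = 103950/(√(-3681955)) = 103950/((I*√3681955)) = 103950*(-I*√3681955/3681955) = -20790*I*√3681955/736391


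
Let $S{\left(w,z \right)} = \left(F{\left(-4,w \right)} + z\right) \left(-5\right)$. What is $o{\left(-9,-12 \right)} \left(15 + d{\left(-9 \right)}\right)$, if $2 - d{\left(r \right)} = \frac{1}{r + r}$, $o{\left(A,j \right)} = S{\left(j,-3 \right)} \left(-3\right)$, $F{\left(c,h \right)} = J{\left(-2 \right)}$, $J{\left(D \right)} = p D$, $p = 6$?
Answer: $- \frac{7675}{2} \approx -3837.5$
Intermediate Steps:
$J{\left(D \right)} = 6 D$
$F{\left(c,h \right)} = -12$ ($F{\left(c,h \right)} = 6 \left(-2\right) = -12$)
$S{\left(w,z \right)} = 60 - 5 z$ ($S{\left(w,z \right)} = \left(-12 + z\right) \left(-5\right) = 60 - 5 z$)
$o{\left(A,j \right)} = -225$ ($o{\left(A,j \right)} = \left(60 - -15\right) \left(-3\right) = \left(60 + 15\right) \left(-3\right) = 75 \left(-3\right) = -225$)
$d{\left(r \right)} = 2 - \frac{1}{2 r}$ ($d{\left(r \right)} = 2 - \frac{1}{r + r} = 2 - \frac{1}{2 r}$)
$o{\left(-9,-12 \right)} \left(15 + d{\left(-9 \right)}\right) = - 225 \left(15 + \left(2 - \frac{1}{2 \left(-9\right)}\right)\right) = - 225 \left(15 + \left(2 - - \frac{1}{18}\right)\right) = - 225 \left(15 + \left(2 + \frac{1}{18}\right)\right) = - 225 \left(15 + \frac{37}{18}\right) = \left(-225\right) \frac{307}{18} = - \frac{7675}{2}$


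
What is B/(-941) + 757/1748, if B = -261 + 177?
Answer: 859169/1644868 ≈ 0.52233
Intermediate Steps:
B = -84
B/(-941) + 757/1748 = -84/(-941) + 757/1748 = -84*(-1/941) + 757*(1/1748) = 84/941 + 757/1748 = 859169/1644868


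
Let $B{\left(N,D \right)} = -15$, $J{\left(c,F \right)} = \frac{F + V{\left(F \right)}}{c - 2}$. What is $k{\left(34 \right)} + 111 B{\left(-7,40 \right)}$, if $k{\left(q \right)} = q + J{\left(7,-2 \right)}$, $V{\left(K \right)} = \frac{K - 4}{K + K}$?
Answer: $- \frac{16311}{10} \approx -1631.1$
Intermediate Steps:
$V{\left(K \right)} = \frac{-4 + K}{2 K}$
$J{\left(c,F \right)} = \frac{F + \frac{-4 + F}{2 F}}{-2 + c}$ ($J{\left(c,F \right)} = \frac{F + \frac{-4 + F}{2 F}}{c - 2} = \frac{F + \frac{-4 + F}{2 F}}{-2 + c}$)
$k{\left(q \right)} = - \frac{1}{10} + q$ ($k{\left(q \right)} = q + \frac{-2 + \left(-2\right)^{2} + \frac{1}{2} \left(-2\right)}{\left(-2\right) \left(-2 + 7\right)} = q - \frac{-2 + 4 - 1}{2 \cdot 5} = q - \frac{1}{10} \cdot 1 = q - \frac{1}{10} = - \frac{1}{10} + q$)
$k{\left(34 \right)} + 111 B{\left(-7,40 \right)} = \left(- \frac{1}{10} + 34\right) + 111 \left(-15\right) = \frac{339}{10} - 1665 = - \frac{16311}{10}$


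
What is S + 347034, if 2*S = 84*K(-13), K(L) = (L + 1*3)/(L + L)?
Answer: 4511652/13 ≈ 3.4705e+5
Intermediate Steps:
K(L) = (3 + L)/(2*L) (K(L) = (L + 3)/((2*L)) = (3 + L)*(1/(2*L)) = (3 + L)/(2*L))
S = 210/13 (S = (84*((½)*(3 - 13)/(-13)))/2 = (84*((½)*(-1/13)*(-10)))/2 = (84*(5/13))/2 = (½)*(420/13) = 210/13 ≈ 16.154)
S + 347034 = 210/13 + 347034 = 4511652/13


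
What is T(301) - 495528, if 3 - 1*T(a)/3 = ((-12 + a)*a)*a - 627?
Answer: -79044705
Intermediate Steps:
T(a) = 1890 - 3*a²*(-12 + a) (T(a) = 9 - 3*(((-12 + a)*a)*a - 627) = 9 - 3*((a*(-12 + a))*a - 627) = 9 - 3*(a²*(-12 + a) - 627) = 9 - 3*(-627 + a²*(-12 + a)) = 9 + (1881 - 3*a²*(-12 + a)) = 1890 - 3*a²*(-12 + a))
T(301) - 495528 = (1890 - 3*301³ + 36*301²) - 495528 = (1890 - 3*27270901 + 36*90601) - 495528 = (1890 - 81812703 + 3261636) - 495528 = -78549177 - 495528 = -79044705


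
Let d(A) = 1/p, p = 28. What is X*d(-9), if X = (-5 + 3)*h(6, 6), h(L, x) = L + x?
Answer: -6/7 ≈ -0.85714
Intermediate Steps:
d(A) = 1/28
X = -24 (X = (-5 + 3)*(6 + 6) = -2*12 = -24)
X*d(-9) = -24*1/28 = -6/7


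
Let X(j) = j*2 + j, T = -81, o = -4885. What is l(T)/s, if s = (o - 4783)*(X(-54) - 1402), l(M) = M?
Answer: -81/15120752 ≈ -5.3569e-6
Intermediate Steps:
X(j) = 3*j (X(j) = 2*j + j = 3*j)
s = 15120752 (s = (-4885 - 4783)*(3*(-54) - 1402) = -9668*(-162 - 1402) = -9668*(-1564) = 15120752)
l(T)/s = -81/15120752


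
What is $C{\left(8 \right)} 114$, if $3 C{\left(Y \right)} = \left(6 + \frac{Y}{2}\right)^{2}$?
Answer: $3800$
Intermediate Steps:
$C{\left(Y \right)} = \frac{\left(6 + \frac{Y}{2}\right)^{2}}{3}$
$C{\left(8 \right)} 114 = \frac{\left(12 + 8\right)^{2}}{12} \cdot 114 = \frac{20^{2}}{12} \cdot 114 = \frac{1}{12} \cdot 400 \cdot 114 = \frac{100}{3} \cdot 114 = 3800$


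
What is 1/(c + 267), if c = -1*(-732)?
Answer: 1/999 ≈ 0.0010010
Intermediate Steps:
c = 732
1/(c + 267) = 1/(732 + 267) = 1/999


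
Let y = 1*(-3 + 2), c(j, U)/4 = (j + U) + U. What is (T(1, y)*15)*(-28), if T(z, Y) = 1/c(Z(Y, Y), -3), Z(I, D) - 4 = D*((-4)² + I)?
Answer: 105/17 ≈ 6.1765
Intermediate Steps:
Z(I, D) = 4 + D*(16 + I) (Z(I, D) = 4 + D*((-4)² + I) = 4 + D*(16 + I))
c(j, U) = 4*j + 8*U (c(j, U) = 4*((j + U) + U) = 4*((U + j) + U) = 4*(j + 2*U) = 4*j + 8*U)
y = -1 (y = 1*(-1) = -1)
T(z, Y) = 1/(-8 + 4*Y² + 64*Y) (T(z, Y) = 1/(4*(4 + 16*Y + Y*Y) + 8*(-3)) = 1/(4*(4 + 16*Y + Y²) - 24) = 1/(4*(4 + Y² + 16*Y) - 24) = 1/((16 + 4*Y² + 64*Y) - 24) = 1/(-8 + 4*Y² + 64*Y))
(T(1, y)*15)*(-28) = ((1/(4*(-2 + (-1)² + 16*(-1))))*15)*(-28) = ((1/(4*(-2 + 1 - 16)))*15)*(-28) = (((¼)/(-17))*15)*(-28) = (((¼)*(-1/17))*15)*(-28) = -1/68*15*(-28) = -15/68*(-28) = 105/17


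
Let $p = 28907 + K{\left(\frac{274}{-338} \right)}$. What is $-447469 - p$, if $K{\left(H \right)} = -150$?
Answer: $-476226$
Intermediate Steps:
$p = 28757$ ($p = 28907 - 150 = 28757$)
$-447469 - p = -447469 - 28757 = -476226$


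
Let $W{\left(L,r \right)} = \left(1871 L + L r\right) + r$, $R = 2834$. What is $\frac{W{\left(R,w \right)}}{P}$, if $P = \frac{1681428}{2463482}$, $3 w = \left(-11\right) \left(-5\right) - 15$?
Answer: $\frac{469840038041}{60051} \approx 7.824 \cdot 10^{6}$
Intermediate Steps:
$w = \frac{40}{3}$ ($w = \frac{\left(-11\right) \left(-5\right) - 15}{3} = \frac{55 - 15}{3} = \frac{1}{3} \cdot 40 = \frac{40}{3} \approx 13.333$)
$W{\left(L,r \right)} = r + 1871 L + L r$
$P = \frac{120102}{175963}$ ($P = 1681428 \cdot \frac{1}{2463482} = \frac{120102}{175963} \approx 0.68254$)
$\frac{W{\left(R,w \right)}}{P} = \frac{\frac{40}{3} + 1871 \cdot 2834 + 2834 \cdot \frac{40}{3}}{\frac{120102}{175963}} = \left(\frac{40}{3} + 5302414 + \frac{113360}{3}\right) \frac{175963}{120102} = 5340214 \cdot \frac{175963}{120102} = \frac{469840038041}{60051}$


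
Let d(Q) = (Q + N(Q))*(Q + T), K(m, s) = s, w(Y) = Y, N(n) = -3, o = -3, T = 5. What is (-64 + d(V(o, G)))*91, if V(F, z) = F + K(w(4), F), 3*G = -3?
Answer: -5005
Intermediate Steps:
G = -1 (G = (⅓)*(-3) = -1)
V(F, z) = 2*F (V(F, z) = F + F = 2*F)
d(Q) = (-3 + Q)*(5 + Q) (d(Q) = (Q - 3)*(Q + 5) = (-3 + Q)*(5 + Q))
(-64 + d(V(o, G)))*91 = (-64 + (-15 + (2*(-3))² + 2*(2*(-3))))*91 = (-64 + (-15 + (-6)² + 2*(-6)))*91 = (-64 + (-15 + 36 - 12))*91 = (-64 + 9)*91 = -55*91 = -5005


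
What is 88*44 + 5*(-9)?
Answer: 3827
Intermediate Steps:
88*44 + 5*(-9) = 3872 - 45 = 3827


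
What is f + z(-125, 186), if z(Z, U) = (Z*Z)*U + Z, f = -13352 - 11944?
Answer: 2880829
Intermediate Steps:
f = -25296
z(Z, U) = Z + U*Z² (z(Z, U) = Z²*U + Z = U*Z² + Z = Z + U*Z²)
f + z(-125, 186) = -25296 - 125*(1 + 186*(-125)) = -25296 - 125*(1 - 23250) = -25296 - 125*(-23249) = -25296 + 2906125 = 2880829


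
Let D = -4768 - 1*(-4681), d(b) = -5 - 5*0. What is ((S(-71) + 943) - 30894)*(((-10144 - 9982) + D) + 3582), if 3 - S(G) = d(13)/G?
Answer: 35362711503/71 ≈ 4.9807e+8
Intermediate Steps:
d(b) = -5 (d(b) = -5 + 0 = -5)
D = -87 (D = -4768 + 4681 = -87)
S(G) = 3 + 5/G (S(G) = 3 - (-5)/G = 3 + 5/G)
((S(-71) + 943) - 30894)*(((-10144 - 9982) + D) + 3582) = (((3 + 5/(-71)) + 943) - 30894)*(((-10144 - 9982) - 87) + 3582) = (((3 + 5*(-1/71)) + 943) - 30894)*((-20126 - 87) + 3582) = (((3 - 5/71) + 943) - 30894)*(-20213 + 3582) = ((208/71 + 943) - 30894)*(-16631) = (67161/71 - 30894)*(-16631) = -2126313/71*(-16631) = 35362711503/71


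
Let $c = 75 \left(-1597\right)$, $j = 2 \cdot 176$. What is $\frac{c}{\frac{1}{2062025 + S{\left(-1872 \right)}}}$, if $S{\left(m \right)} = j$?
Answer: $-247021205175$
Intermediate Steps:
$j = 352$
$S{\left(m \right)} = 352$
$c = -119775$
$\frac{c}{\frac{1}{2062025 + S{\left(-1872 \right)}}} = - \frac{119775}{\frac{1}{2062025 + 352}} = - \frac{119775}{\frac{1}{2062377}} = - 119775 \frac{1}{\frac{1}{2062377}} = \left(-119775\right) 2062377 = -247021205175$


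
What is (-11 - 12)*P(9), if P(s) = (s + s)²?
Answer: -7452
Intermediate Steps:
P(s) = 4*s² (P(s) = (2*s)² = 4*s²)
(-11 - 12)*P(9) = (-11 - 12)*(4*9²) = -92*81 = -23*324 = -7452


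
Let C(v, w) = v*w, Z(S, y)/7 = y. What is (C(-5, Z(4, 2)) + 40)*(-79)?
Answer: 2370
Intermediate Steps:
Z(S, y) = 7*y
(C(-5, Z(4, 2)) + 40)*(-79) = (-35*2 + 40)*(-79) = (-5*14 + 40)*(-79) = (-70 + 40)*(-79) = -30*(-79) = 2370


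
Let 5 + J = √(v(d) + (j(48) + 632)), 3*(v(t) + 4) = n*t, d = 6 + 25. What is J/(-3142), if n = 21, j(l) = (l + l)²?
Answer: 5/3142 - √10061/3142 ≈ -0.030332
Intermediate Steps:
j(l) = 4*l² (j(l) = (2*l)² = 4*l²)
d = 31
v(t) = -4 + 7*t (v(t) = -4 + (21*t)/3 = -4 + 7*t)
J = -5 + √10061 (J = -5 + √((-4 + 7*31) + (4*48² + 632)) = -5 + √((-4 + 217) + (4*2304 + 632)) = -5 + √(213 + (9216 + 632)) = -5 + √(213 + 9848) = -5 + √10061 ≈ 95.305)
J/(-3142) = (-5 + √10061)/(-3142) = (-5 + √10061)*(-1/3142) = 5/3142 - √10061/3142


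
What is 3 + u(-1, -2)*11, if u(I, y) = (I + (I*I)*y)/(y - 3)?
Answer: 48/5 ≈ 9.6000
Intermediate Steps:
u(I, y) = (I + y*I²)/(-3 + y) (u(I, y) = (I + I²*y)/(-3 + y) = (I + y*I²)/(-3 + y))
3 + u(-1, -2)*11 = 3 - (1 - 1*(-2))/(-3 - 2)*11 = 3 - 1*(1 + 2)/(-5)*11 = 3 - 1*(-⅕)*3*11 = 3 + (⅗)*11 = 3 + 33/5 = 48/5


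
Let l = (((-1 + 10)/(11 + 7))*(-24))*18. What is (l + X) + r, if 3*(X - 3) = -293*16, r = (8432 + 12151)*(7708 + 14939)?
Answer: 1398424276/3 ≈ 4.6614e+8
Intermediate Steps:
r = 466143201 (r = 20583*22647 = 466143201)
X = -4679/3 (X = 3 + (-293*16)/3 = 3 + (⅓)*(-4688) = 3 - 4688/3 = -4679/3 ≈ -1559.7)
l = -216 (l = ((9/18)*(-24))*18 = ((9*(1/18))*(-24))*18 = ((½)*(-24))*18 = -12*18 = -216)
(l + X) + r = (-216 - 4679/3) + 466143201 = -5327/3 + 466143201 = 1398424276/3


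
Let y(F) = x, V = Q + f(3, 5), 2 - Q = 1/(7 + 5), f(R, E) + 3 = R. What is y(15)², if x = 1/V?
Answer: 144/529 ≈ 0.27221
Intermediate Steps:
f(R, E) = -3 + R
Q = 23/12 (Q = 2 - 1/(7 + 5) = 2 - 1/12 = 23/12 ≈ 1.9167)
V = 23/12 (V = 23/12 + (-3 + 3) = 23/12 + 0 = 23/12 ≈ 1.9167)
x = 12/23 (x = 1/(23/12) = 12/23 ≈ 0.52174)
y(F) = 12/23
y(15)² = (12/23)² = 144/529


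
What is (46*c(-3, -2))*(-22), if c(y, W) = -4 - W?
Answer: 2024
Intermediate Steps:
(46*c(-3, -2))*(-22) = (46*(-4 - 1*(-2)))*(-22) = (46*(-4 + 2))*(-22) = (46*(-2))*(-22) = -92*(-22) = 2024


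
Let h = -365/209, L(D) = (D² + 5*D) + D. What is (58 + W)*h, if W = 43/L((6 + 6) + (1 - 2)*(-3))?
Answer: -1336849/13167 ≈ -101.53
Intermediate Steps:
L(D) = D² + 6*D
W = 43/315 (W = 43/((((6 + 6) + (1 - 2)*(-3))*(6 + ((6 + 6) + (1 - 2)*(-3))))) = 43/(((12 - 1*(-3))*(6 + (12 - 1*(-3))))) = 43/(((12 + 3)*(6 + (12 + 3)))) = 43/((15*(6 + 15))) = 43/((15*21)) = 43/315 ≈ 0.13651)
h = -365/209 (h = -365*1/209 = -365/209 ≈ -1.7464)
(58 + W)*h = (58 + 43/315)*(-365/209) = (18313/315)*(-365/209) = -1336849/13167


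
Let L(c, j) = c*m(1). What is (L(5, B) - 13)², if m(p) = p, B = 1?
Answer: 64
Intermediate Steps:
L(c, j) = c (L(c, j) = c*1 = c)
(L(5, B) - 13)² = (5 - 13)² = (-8)² = 64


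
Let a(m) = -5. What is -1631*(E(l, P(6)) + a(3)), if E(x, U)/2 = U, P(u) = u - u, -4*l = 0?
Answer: 8155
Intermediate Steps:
l = 0 (l = -¼*0 = 0)
P(u) = 0
E(x, U) = 2*U
-1631*(E(l, P(6)) + a(3)) = -1631*(2*0 - 5) = -1631*(0 - 5) = -1631*(-5) = 8155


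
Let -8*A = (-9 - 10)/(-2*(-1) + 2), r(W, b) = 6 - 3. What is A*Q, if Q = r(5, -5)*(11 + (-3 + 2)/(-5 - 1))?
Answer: 1273/64 ≈ 19.891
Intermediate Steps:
r(W, b) = 3
Q = 67/2 (Q = 3*(11 + (-3 + 2)/(-5 - 1)) = 3*(11 - 1/(-6)) = 3*(11 - 1*(-⅙)) = 3*(11 + ⅙) = 3*(67/6) = 67/2 ≈ 33.500)
A = 19/32 (A = -(-9 - 10)/(8*(-2*(-1) + 2)) = -(-19)/(8*(2 + 2)) = -(-19)/(8*4) = -⅛*(-19/4) = 19/32 ≈ 0.59375)
A*Q = (19/32)*(67/2) = 1273/64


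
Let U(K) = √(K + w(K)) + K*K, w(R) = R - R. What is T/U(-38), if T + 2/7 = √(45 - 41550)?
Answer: -76/384111 + √1577190/2085174 + I*√38/7298109 + 38*I*√41505/54873 ≈ 0.00040442 + 0.14108*I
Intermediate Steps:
w(R) = 0
T = -2/7 + I*√41505 (T = -2/7 + √(45 - 41550) = -2/7 + √(-41505) = -2/7 + I*√41505 ≈ -0.28571 + 203.73*I)
U(K) = √K + K² (U(K) = √(K + 0) + K*K = √K + K²)
T/U(-38) = (-2/7 + I*√41505)/(√(-38) + (-38)²) = (-2/7 + I*√41505)/(I*√38 + 1444) = (-2/7 + I*√41505)/(1444 + I*√38)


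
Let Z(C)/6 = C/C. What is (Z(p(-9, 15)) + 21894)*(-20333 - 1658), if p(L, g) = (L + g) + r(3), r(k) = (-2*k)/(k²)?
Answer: -481602900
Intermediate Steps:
r(k) = -2/k (r(k) = (-2*k)/k² = -2/k)
p(L, g) = -⅔ + L + g (p(L, g) = (L + g) - 2/3 = (L + g) - 2*⅓ = (L + g) - ⅔ = -⅔ + L + g)
Z(C) = 6 (Z(C) = 6*(C/C) = 6*1 = 6)
(Z(p(-9, 15)) + 21894)*(-20333 - 1658) = (6 + 21894)*(-20333 - 1658) = 21900*(-21991) = -481602900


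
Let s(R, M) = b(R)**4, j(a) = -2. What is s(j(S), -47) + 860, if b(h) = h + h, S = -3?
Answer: 1116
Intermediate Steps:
b(h) = 2*h
s(R, M) = 16*R**4 (s(R, M) = (2*R)**4 = 16*R**4)
s(j(S), -47) + 860 = 16*(-2)**4 + 860 = 16*16 + 860 = 256 + 860 = 1116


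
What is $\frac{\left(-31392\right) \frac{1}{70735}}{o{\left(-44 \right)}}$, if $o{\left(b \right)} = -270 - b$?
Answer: $\frac{15696}{7993055} \approx 0.0019637$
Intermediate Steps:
$\frac{\left(-31392\right) \frac{1}{70735}}{o{\left(-44 \right)}} = \frac{\left(-31392\right) \frac{1}{70735}}{-270 - -44} = \frac{\left(-31392\right) \frac{1}{70735}}{-270 + 44} = - \frac{31392}{70735 \left(-226\right)} = \left(- \frac{31392}{70735}\right) \left(- \frac{1}{226}\right) = \frac{15696}{7993055}$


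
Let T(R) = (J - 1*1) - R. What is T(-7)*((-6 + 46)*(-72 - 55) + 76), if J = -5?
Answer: -5004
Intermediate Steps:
T(R) = -6 - R (T(R) = (-5 - 1*1) - R = (-5 - 1) - R = -6 - R)
T(-7)*((-6 + 46)*(-72 - 55) + 76) = (-6 - 1*(-7))*((-6 + 46)*(-72 - 55) + 76) = (-6 + 7)*(40*(-127) + 76) = 1*(-5080 + 76) = 1*(-5004) = -5004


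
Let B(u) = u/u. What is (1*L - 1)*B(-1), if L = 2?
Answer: 1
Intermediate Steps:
B(u) = 1
(1*L - 1)*B(-1) = (1*2 - 1)*1 = (2 - 1)*1 = 1*1 = 1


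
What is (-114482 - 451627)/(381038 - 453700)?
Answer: 566109/72662 ≈ 7.7910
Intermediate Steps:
(-114482 - 451627)/(381038 - 453700) = -566109/(-72662) = -566109*(-1/72662) = 566109/72662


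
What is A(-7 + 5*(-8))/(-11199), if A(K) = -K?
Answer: -47/11199 ≈ -0.0041968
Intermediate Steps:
A(-7 + 5*(-8))/(-11199) = -(-7 + 5*(-8))/(-11199) = -(-7 - 40)*(-1/11199) = -1*(-47)*(-1/11199) = 47*(-1/11199) = -47/11199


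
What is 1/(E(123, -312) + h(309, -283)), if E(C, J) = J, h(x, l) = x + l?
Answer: -1/286 ≈ -0.0034965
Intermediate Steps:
h(x, l) = l + x
1/(E(123, -312) + h(309, -283)) = 1/(-312 + (-283 + 309)) = 1/(-312 + 26) = 1/(-286) = -1/286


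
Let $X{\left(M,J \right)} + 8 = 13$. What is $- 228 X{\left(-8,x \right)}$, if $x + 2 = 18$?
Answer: $-1140$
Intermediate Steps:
$x = 16$ ($x = -2 + 18 = 16$)
$X{\left(M,J \right)} = 5$ ($X{\left(M,J \right)} = -8 + 13 = 5$)
$- 228 X{\left(-8,x \right)} = \left(-228\right) 5 = -1140$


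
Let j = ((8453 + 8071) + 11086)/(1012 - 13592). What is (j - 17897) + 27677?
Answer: 12300479/1258 ≈ 9777.8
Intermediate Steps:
j = -2761/1258 (j = (16524 + 11086)/(-12580) = 27610*(-1/12580) = -2761/1258 ≈ -2.1948)
(j - 17897) + 27677 = (-2761/1258 - 17897) + 27677 = -22517187/1258 + 27677 = 12300479/1258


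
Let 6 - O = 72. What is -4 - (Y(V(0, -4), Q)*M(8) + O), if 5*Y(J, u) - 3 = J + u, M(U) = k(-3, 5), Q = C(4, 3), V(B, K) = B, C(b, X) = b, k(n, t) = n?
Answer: 331/5 ≈ 66.200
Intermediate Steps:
Q = 4
M(U) = -3
O = -66 (O = 6 - 1*72 = 6 - 72 = -66)
Y(J, u) = 3/5 + J/5 + u/5 (Y(J, u) = 3/5 + (J + u)/5 = 3/5 + (J/5 + u/5) = 3/5 + J/5 + u/5)
-4 - (Y(V(0, -4), Q)*M(8) + O) = -4 - ((3/5 + (1/5)*0 + (1/5)*4)*(-3) - 66) = -4 - ((3/5 + 0 + 4/5)*(-3) - 66) = -4 - ((7/5)*(-3) - 66) = -4 - (-21/5 - 66) = -4 - 1*(-351/5) = -4 + 351/5 = 331/5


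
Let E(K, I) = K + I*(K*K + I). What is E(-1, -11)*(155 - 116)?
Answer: 4251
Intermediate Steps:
E(K, I) = K + I*(I + K²) (E(K, I) = K + I*(K² + I) = K + I*(I + K²))
E(-1, -11)*(155 - 116) = (-1 + (-11)² - 11*(-1)²)*(155 - 116) = (-1 + 121 - 11*1)*39 = (-1 + 121 - 11)*39 = 109*39 = 4251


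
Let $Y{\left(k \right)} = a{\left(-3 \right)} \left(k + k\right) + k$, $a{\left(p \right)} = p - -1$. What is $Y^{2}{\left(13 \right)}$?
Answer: $1521$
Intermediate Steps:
$a{\left(p \right)} = 1 + p$ ($a{\left(p \right)} = p + 1 = 1 + p$)
$Y{\left(k \right)} = - 3 k$ ($Y{\left(k \right)} = \left(1 - 3\right) \left(k + k\right) + k = - 2 \cdot 2 k + k = - 4 k + k = - 3 k$)
$Y^{2}{\left(13 \right)} = \left(\left(-3\right) 13\right)^{2} = \left(-39\right)^{2} = 1521$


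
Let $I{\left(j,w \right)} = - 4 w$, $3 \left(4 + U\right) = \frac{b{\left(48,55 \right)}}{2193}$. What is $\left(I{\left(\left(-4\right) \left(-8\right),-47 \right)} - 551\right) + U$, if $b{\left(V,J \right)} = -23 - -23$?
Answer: $-367$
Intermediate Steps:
$b{\left(V,J \right)} = 0$ ($b{\left(V,J \right)} = -23 + 23 = 0$)
$U = -4$ ($U = -4 + \frac{0 \cdot \frac{1}{2193}}{3} = -4 + \frac{1}{3} \cdot 0 = -4 + 0 = -4$)
$\left(I{\left(\left(-4\right) \left(-8\right),-47 \right)} - 551\right) + U = \left(\left(-4\right) \left(-47\right) - 551\right) - 4 = \left(188 - 551\right) - 4 = -363 - 4 = -367$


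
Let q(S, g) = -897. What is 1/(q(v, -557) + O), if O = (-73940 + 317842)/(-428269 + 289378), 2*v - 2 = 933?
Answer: -138891/124829129 ≈ -0.0011126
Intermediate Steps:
v = 935/2 (v = 1 + (1/2)*933 = 1 + 933/2 = 935/2 ≈ 467.50)
O = -243902/138891 (O = 243902/(-138891) = 243902*(-1/138891) = -243902/138891 ≈ -1.7561)
1/(q(v, -557) + O) = 1/(-897 - 243902/138891) = 1/(-124829129/138891) = -138891/124829129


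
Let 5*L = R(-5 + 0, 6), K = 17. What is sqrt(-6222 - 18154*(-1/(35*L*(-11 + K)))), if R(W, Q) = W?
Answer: I*sqrt(69550635)/105 ≈ 79.426*I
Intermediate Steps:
L = -1 (L = (-5 + 0)/5 = (1/5)*(-5) = -1)
sqrt(-6222 - 18154*(-1/(35*L*(-11 + K)))) = sqrt(-6222 - 18154*1/(35*(-11 + 17))) = sqrt(-6222 - 18154/(35*6)) = sqrt(-6222 - 18154/210) = sqrt(-6222 - 18154*1/210) = sqrt(-6222 - 9077/105) = sqrt(-662387/105) = I*sqrt(69550635)/105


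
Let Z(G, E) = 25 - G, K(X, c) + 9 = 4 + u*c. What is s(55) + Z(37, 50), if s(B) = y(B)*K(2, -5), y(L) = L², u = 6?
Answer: -105887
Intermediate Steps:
K(X, c) = -5 + 6*c (K(X, c) = -9 + (4 + 6*c) = -5 + 6*c)
s(B) = -35*B² (s(B) = B²*(-5 + 6*(-5)) = B²*(-5 - 30) = B²*(-35) = -35*B²)
s(55) + Z(37, 50) = -35*55² + (25 - 1*37) = -35*3025 + (25 - 37) = -105875 - 12 = -105887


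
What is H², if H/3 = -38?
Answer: 12996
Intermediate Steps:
H = -114 (H = 3*(-38) = -114)
H² = (-114)² = 12996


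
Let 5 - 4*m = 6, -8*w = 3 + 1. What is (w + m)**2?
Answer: 9/16 ≈ 0.56250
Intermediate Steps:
w = -1/2 (w = -(3 + 1)/8 = -1/8*4 = -1/2 ≈ -0.50000)
m = -1/4 (m = 5/4 - 1/4*6 = 5/4 - 3/2 = -1/4 ≈ -0.25000)
(w + m)**2 = (-1/2 - 1/4)**2 = (-3/4)**2 = 9/16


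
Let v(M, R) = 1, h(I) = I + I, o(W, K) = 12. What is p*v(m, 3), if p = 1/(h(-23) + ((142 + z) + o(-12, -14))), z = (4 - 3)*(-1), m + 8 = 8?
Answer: 1/107 ≈ 0.0093458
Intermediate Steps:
m = 0 (m = -8 + 8 = 0)
z = -1 (z = 1*(-1) = -1)
h(I) = 2*I
p = 1/107 (p = 1/(2*(-23) + ((142 - 1) + 12)) = 1/(-46 + (141 + 12)) = 1/(-46 + 153) = 1/107 ≈ 0.0093458)
p*v(m, 3) = (1/107)*1 = 1/107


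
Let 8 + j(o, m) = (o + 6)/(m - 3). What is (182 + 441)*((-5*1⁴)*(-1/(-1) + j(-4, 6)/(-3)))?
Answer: -96565/9 ≈ -10729.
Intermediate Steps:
j(o, m) = -8 + (6 + o)/(-3 + m) (j(o, m) = -8 + (o + 6)/(m - 3) = -8 + (6 + o)/(-3 + m))
(182 + 441)*((-5*1⁴)*(-1/(-1) + j(-4, 6)/(-3))) = (182 + 441)*((-5*1⁴)*(-1/(-1) + ((30 - 4 - 8*6)/(-3 + 6))/(-3))) = 623*((-5*1)*(-1*(-1) + ((30 - 4 - 48)/3)*(-⅓))) = 623*(-5*(1 + ((⅓)*(-22))*(-⅓))) = 623*(-5*(1 - 22/3*(-⅓))) = 623*(-5*(1 + 22/9)) = 623*(-5*31/9) = 623*(-155/9) = -96565/9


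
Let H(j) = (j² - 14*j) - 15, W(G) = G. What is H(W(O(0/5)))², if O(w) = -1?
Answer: 0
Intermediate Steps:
H(j) = -15 + j² - 14*j
H(W(O(0/5)))² = (-15 + (-1)² - 14*(-1))² = (-15 + 1 + 14)² = 0² = 0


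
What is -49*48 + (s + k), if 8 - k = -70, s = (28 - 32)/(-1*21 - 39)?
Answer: -34109/15 ≈ -2273.9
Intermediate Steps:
s = 1/15 (s = -4/(-21 - 39) = -4/(-60) = -4*(-1/60) = 1/15 ≈ 0.066667)
k = 78 (k = 8 - 1*(-70) = 8 + 70 = 78)
-49*48 + (s + k) = -49*48 + (1/15 + 78) = -2352 + 1171/15 = -34109/15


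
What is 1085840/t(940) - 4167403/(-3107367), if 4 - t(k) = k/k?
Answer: 1124705295163/3107367 ≈ 3.6195e+5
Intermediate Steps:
t(k) = 3 (t(k) = 4 - k/k = 4 - 1*1 = 4 - 1 = 3)
1085840/t(940) - 4167403/(-3107367) = 1085840/3 - 4167403/(-3107367) = 1085840*(1/3) - 4167403*(-1/3107367) = 1085840/3 + 4167403/3107367 = 1124705295163/3107367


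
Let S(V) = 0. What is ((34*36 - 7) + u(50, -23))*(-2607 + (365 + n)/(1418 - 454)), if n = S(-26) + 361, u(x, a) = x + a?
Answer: -781363242/241 ≈ -3.2422e+6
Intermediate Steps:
u(x, a) = a + x
n = 361 (n = 0 + 361 = 361)
((34*36 - 7) + u(50, -23))*(-2607 + (365 + n)/(1418 - 454)) = ((34*36 - 7) + (-23 + 50))*(-2607 + (365 + 361)/(1418 - 454)) = ((1224 - 7) + 27)*(-2607 + 726/964) = (1217 + 27)*(-2607 + 726*(1/964)) = 1244*(-2607 + 363/482) = 1244*(-1256211/482) = -781363242/241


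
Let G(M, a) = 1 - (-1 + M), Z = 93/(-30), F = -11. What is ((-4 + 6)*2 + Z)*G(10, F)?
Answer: -36/5 ≈ -7.2000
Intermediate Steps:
Z = -31/10 (Z = 93*(-1/30) = -31/10 ≈ -3.1000)
G(M, a) = 2 - M (G(M, a) = 1 + (1 - M) = 2 - M)
((-4 + 6)*2 + Z)*G(10, F) = ((-4 + 6)*2 - 31/10)*(2 - 1*10) = (2*2 - 31/10)*(2 - 10) = (4 - 31/10)*(-8) = (9/10)*(-8) = -36/5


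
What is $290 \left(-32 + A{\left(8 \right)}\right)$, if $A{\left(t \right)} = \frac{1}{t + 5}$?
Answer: $- \frac{120350}{13} \approx -9257.7$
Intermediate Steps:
$A{\left(t \right)} = \frac{1}{5 + t}$
$290 \left(-32 + A{\left(8 \right)}\right) = 290 \left(-32 + \frac{1}{5 + 8}\right) = 290 \left(-32 + \frac{1}{13}\right) = 290 \left(- \frac{415}{13}\right) = - \frac{120350}{13}$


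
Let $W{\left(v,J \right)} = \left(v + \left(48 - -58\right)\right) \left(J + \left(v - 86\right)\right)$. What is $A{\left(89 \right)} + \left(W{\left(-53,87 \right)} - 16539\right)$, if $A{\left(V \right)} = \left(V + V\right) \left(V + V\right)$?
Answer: $12389$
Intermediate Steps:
$A{\left(V \right)} = 4 V^{2}$ ($A{\left(V \right)} = 2 V 2 V = 4 V^{2}$)
$W{\left(v,J \right)} = \left(106 + v\right) \left(-86 + J + v\right)$ ($W{\left(v,J \right)} = \left(v + \left(48 + 58\right)\right) \left(J + \left(-86 + v\right)\right) = \left(v + 106\right) \left(-86 + J + v\right) = \left(106 + v\right) \left(-86 + J + v\right)$)
$A{\left(89 \right)} + \left(W{\left(-53,87 \right)} - 16539\right) = 4 \cdot 89^{2} + \left(\left(-9116 + \left(-53\right)^{2} + 20 \left(-53\right) + 106 \cdot 87 + 87 \left(-53\right)\right) - 16539\right) = 4 \cdot 7921 - 19295 = 31684 - 19295 = 12389$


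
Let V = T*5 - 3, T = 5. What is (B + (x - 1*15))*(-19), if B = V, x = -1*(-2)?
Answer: -171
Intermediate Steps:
x = 2
V = 22 (V = 5*5 - 3 = 25 - 3 = 22)
B = 22
(B + (x - 1*15))*(-19) = (22 + (2 - 1*15))*(-19) = (22 + (2 - 15))*(-19) = (22 - 13)*(-19) = 9*(-19) = -171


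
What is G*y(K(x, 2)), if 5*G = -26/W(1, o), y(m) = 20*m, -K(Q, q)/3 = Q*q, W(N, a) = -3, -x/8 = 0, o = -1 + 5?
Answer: 0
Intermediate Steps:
o = 4
x = 0 (x = -8*0 = 0)
K(Q, q) = -3*Q*q
G = 26/15 (G = (-26/(-3))/5 = (-26*(-⅓))/5 = (⅕)*(26/3) = 26/15 ≈ 1.7333)
G*y(K(x, 2)) = 26*(20*(-3*0*2))/15 = 26*(20*0)/15 = (26/15)*0 = 0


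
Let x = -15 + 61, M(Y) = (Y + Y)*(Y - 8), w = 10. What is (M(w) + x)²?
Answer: 7396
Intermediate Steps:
M(Y) = 2*Y*(-8 + Y) (M(Y) = (2*Y)*(-8 + Y) = 2*Y*(-8 + Y))
x = 46
(M(w) + x)² = (2*10*(-8 + 10) + 46)² = (2*10*2 + 46)² = (40 + 46)² = 86² = 7396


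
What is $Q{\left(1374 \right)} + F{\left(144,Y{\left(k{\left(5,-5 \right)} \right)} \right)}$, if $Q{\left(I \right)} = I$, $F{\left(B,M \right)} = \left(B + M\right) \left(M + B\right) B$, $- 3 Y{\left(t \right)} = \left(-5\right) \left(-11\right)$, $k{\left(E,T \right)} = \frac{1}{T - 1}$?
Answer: $2275438$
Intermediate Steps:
$k{\left(E,T \right)} = \frac{1}{-1 + T}$
$Y{\left(t \right)} = - \frac{55}{3}$ ($Y{\left(t \right)} = - \frac{\left(-5\right) \left(-11\right)}{3} = \left(- \frac{1}{3}\right) 55 = - \frac{55}{3}$)
$F{\left(B,M \right)} = B \left(B + M\right)^{2}$ ($F{\left(B,M \right)} = \left(B + M\right) \left(B + M\right) B = \left(B + M\right)^{2} B = B \left(B + M\right)^{2}$)
$Q{\left(1374 \right)} + F{\left(144,Y{\left(k{\left(5,-5 \right)} \right)} \right)} = 1374 + 144 \left(144 - \frac{55}{3}\right)^{2} = 1374 + 144 \left(\frac{377}{3}\right)^{2} = 1374 + 144 \cdot \frac{142129}{9} = 1374 + 2274064 = 2275438$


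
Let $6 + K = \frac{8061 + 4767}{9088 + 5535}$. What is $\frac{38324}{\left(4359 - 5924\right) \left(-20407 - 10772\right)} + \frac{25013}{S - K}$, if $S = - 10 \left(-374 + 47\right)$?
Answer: $\frac{1189959520106683}{155793497389080} \approx 7.6381$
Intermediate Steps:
$K = - \frac{74910}{14623}$ ($K = -6 + \frac{8061 + 4767}{9088 + 5535} = -6 + \frac{12828}{14623} = - \frac{74910}{14623} \approx -5.1227$)
$S = 3270$ ($S = \left(-10\right) \left(-327\right) = 3270$)
$\frac{38324}{\left(4359 - 5924\right) \left(-20407 - 10772\right)} + \frac{25013}{S - K} = \frac{38324}{\left(4359 - 5924\right) \left(-20407 - 10772\right)} + \frac{25013}{3270 - - \frac{74910}{14623}} = \frac{38324}{\left(-1565\right) \left(-31179\right)} + \frac{25013}{3270 + \frac{74910}{14623}} = \frac{38324}{48795135} + \frac{25013}{\frac{47892120}{14623}} = 38324 \cdot \frac{1}{48795135} + 25013 \cdot \frac{14623}{47892120} = \frac{38324}{48795135} + \frac{365765099}{47892120} = \frac{1189959520106683}{155793497389080}$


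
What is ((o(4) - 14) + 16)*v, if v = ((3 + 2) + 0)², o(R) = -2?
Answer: 0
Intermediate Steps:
v = 25 (v = (5 + 0)² = 5² = 25)
((o(4) - 14) + 16)*v = ((-2 - 14) + 16)*25 = (-16 + 16)*25 = 0*25 = 0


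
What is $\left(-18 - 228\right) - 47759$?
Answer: $-48005$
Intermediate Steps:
$\left(-18 - 228\right) - 47759 = -246 - 47759 = -48005$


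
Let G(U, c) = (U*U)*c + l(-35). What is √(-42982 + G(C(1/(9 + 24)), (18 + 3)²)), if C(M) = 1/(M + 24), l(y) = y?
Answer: 64*I*√6604179/793 ≈ 207.4*I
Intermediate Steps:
C(M) = 1/(24 + M)
G(U, c) = -35 + c*U² (G(U, c) = (U*U)*c - 35 = U²*c - 35 = c*U² - 35 = -35 + c*U²)
√(-42982 + G(C(1/(9 + 24)), (18 + 3)²)) = √(-42982 + (-35 + (18 + 3)²*(1/(24 + 1/(9 + 24)))²)) = √(-42982 + (-35 + 21²*(1/(24 + 1/33))²)) = √(-42982 + (-35 + 441*(1/(24 + 1/33))²)) = √(-42982 + (-35 + 441*(1/(793/33))²)) = √(-42982 + (-35 + 441*(33/793)²)) = √(-42982 + (-35 + 441*(1089/628849))) = √(-42982 + (-35 + 480249/628849)) = √(-42982 - 21529466/628849) = √(-27050717184/628849) = 64*I*√6604179/793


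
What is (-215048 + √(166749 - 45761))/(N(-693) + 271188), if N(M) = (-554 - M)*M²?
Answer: -215048/67025799 + 2*√30247/67025799 ≈ -0.0032032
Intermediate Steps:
N(M) = M²*(-554 - M)
(-215048 + √(166749 - 45761))/(N(-693) + 271188) = (-215048 + √(166749 - 45761))/((-693)²*(-554 - 1*(-693)) + 271188) = (-215048 + √120988)/(480249*(-554 + 693) + 271188) = (-215048 + 2*√30247)/(480249*139 + 271188) = (-215048 + 2*√30247)/(66754611 + 271188) = (-215048 + 2*√30247)/67025799 = (-215048 + 2*√30247)*(1/67025799) = -215048/67025799 + 2*√30247/67025799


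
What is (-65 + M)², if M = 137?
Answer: 5184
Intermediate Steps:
(-65 + M)² = (-65 + 137)² = 72² = 5184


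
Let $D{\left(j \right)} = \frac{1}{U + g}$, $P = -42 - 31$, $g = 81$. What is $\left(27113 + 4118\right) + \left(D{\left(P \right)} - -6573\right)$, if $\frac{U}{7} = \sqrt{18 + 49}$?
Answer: $\frac{123921593}{3278} - \frac{7 \sqrt{67}}{3278} \approx 37804.0$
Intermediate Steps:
$P = -73$ ($P = -42 - 31 = -73$)
$U = 7 \sqrt{67}$ ($U = 7 \sqrt{18 + 49} = 7 \sqrt{67} \approx 57.297$)
$D{\left(j \right)} = \frac{1}{81 + 7 \sqrt{67}}$ ($D{\left(j \right)} = \frac{1}{7 \sqrt{67} + 81} = \frac{1}{81 + 7 \sqrt{67}}$)
$\left(27113 + 4118\right) + \left(D{\left(P \right)} - -6573\right) = \left(27113 + 4118\right) + \left(\left(\frac{81}{3278} - \frac{7 \sqrt{67}}{3278}\right) - -6573\right) = 31231 + \left(\left(\frac{81}{3278} - \frac{7 \sqrt{67}}{3278}\right) + 6573\right) = 31231 + \left(\frac{21546375}{3278} - \frac{7 \sqrt{67}}{3278}\right) = \frac{123921593}{3278} - \frac{7 \sqrt{67}}{3278}$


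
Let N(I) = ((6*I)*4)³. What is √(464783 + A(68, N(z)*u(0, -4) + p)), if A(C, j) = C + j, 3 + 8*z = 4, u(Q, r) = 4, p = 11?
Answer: √464970 ≈ 681.89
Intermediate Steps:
z = ⅛ (z = -3/8 + (⅛)*4 = -3/8 + ½ = ⅛ ≈ 0.12500)
N(I) = 13824*I³ (N(I) = (24*I)³ = 13824*I³)
√(464783 + A(68, N(z)*u(0, -4) + p)) = √(464783 + (68 + ((13824*(⅛)³)*4 + 11))) = √(464783 + (68 + ((13824*(1/512))*4 + 11))) = √(464783 + (68 + (27*4 + 11))) = √(464783 + (68 + (108 + 11))) = √(464783 + (68 + 119)) = √(464783 + 187) = √464970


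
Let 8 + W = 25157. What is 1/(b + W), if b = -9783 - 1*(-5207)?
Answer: 1/20573 ≈ 4.8607e-5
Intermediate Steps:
W = 25149 (W = -8 + 25157 = 25149)
b = -4576 (b = -9783 + 5207 = -4576)
1/(b + W) = 1/(-4576 + 25149) = 1/20573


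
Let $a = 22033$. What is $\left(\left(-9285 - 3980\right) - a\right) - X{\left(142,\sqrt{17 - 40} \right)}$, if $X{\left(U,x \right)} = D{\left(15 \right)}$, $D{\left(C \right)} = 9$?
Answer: $-35307$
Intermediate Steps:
$X{\left(U,x \right)} = 9$
$\left(\left(-9285 - 3980\right) - a\right) - X{\left(142,\sqrt{17 - 40} \right)} = \left(\left(-9285 - 3980\right) - 22033\right) - 9 = \left(-13265 - 22033\right) - 9 = -35298 - 9 = -35307$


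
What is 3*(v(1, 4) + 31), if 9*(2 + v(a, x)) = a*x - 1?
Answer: 88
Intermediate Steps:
v(a, x) = -19/9 + a*x/9 (v(a, x) = -2 + (a*x - 1)/9 = -2 + (-1 + a*x)/9 = -2 + (-⅑ + a*x/9) = -19/9 + a*x/9)
3*(v(1, 4) + 31) = 3*((-19/9 + (⅑)*1*4) + 31) = 3*((-19/9 + 4/9) + 31) = 3*(-5/3 + 31) = 3*(88/3) = 88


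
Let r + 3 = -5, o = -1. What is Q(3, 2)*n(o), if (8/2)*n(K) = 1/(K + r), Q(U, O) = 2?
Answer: -1/18 ≈ -0.055556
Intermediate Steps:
r = -8 (r = -3 - 5 = -8)
n(K) = 1/(4*(-8 + K)) (n(K) = 1/(4*(K - 8)) = 1/(4*(-8 + K)))
Q(3, 2)*n(o) = 2*(1/(4*(-8 - 1))) = 2*((1/4)/(-9)) = 2*((1/4)*(-1/9)) = 2*(-1/36) = -1/18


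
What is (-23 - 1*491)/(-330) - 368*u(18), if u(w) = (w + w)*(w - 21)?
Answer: 6558017/165 ≈ 39746.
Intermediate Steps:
u(w) = 2*w*(-21 + w) (u(w) = (2*w)*(-21 + w) = 2*w*(-21 + w))
(-23 - 1*491)/(-330) - 368*u(18) = (-23 - 1*491)/(-330) - 736*18*(-21 + 18) = (-23 - 491)*(-1/330) - 736*18*(-3) = -514*(-1/330) - 368*(-108) = 257/165 + 39744 = 6558017/165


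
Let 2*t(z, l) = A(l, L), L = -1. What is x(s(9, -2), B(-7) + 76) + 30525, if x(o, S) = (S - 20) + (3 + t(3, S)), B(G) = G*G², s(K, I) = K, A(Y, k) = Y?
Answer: 60215/2 ≈ 30108.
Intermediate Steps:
B(G) = G³
t(z, l) = l/2
x(o, S) = -17 + 3*S/2 (x(o, S) = (S - 20) + (3 + S/2) = (-20 + S) + (3 + S/2) = -17 + 3*S/2)
x(s(9, -2), B(-7) + 76) + 30525 = (-17 + 3*((-7)³ + 76)/2) + 30525 = (-17 + 3*(-343 + 76)/2) + 30525 = (-17 + (3/2)*(-267)) + 30525 = (-17 - 801/2) + 30525 = -835/2 + 30525 = 60215/2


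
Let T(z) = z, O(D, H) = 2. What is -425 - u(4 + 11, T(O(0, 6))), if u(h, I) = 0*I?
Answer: -425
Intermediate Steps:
u(h, I) = 0
-425 - u(4 + 11, T(O(0, 6))) = -425 - 1*0 = -425 + 0 = -425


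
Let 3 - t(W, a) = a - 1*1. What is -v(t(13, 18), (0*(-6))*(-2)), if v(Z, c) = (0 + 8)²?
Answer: -64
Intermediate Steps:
t(W, a) = 4 - a (t(W, a) = 3 - (a - 1*1) = 3 - (a - 1) = 3 - (-1 + a) = 3 + (1 - a) = 4 - a)
v(Z, c) = 64 (v(Z, c) = 8² = 64)
-v(t(13, 18), (0*(-6))*(-2)) = -1*64 = -64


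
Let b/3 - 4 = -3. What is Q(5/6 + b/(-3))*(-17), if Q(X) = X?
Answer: 17/6 ≈ 2.8333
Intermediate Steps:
b = 3 (b = 12 + 3*(-3) = 12 - 9 = 3)
Q(5/6 + b/(-3))*(-17) = (5/6 + 3/(-3))*(-17) = (5*(⅙) + 3*(-⅓))*(-17) = (⅚ - 1)*(-17) = -⅙*(-17) = 17/6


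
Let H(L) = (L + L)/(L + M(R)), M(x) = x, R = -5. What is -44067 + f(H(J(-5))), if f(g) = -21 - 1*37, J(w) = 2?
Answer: -44125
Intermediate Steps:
H(L) = 2*L/(-5 + L) (H(L) = (L + L)/(L - 5) = (2*L)/(-5 + L) = 2*L/(-5 + L))
f(g) = -58 (f(g) = -21 - 37 = -58)
-44067 + f(H(J(-5))) = -44067 - 58 = -44125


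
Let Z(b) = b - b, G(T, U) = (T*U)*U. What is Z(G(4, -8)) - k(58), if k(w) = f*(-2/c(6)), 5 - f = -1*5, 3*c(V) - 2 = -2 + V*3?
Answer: 10/3 ≈ 3.3333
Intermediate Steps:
G(T, U) = T*U²
Z(b) = 0
c(V) = V (c(V) = ⅔ + (-2 + V*3)/3 = ⅔ + (-2 + 3*V)/3 = ⅔ + (-⅔ + V) = V)
f = 10 (f = 5 - (-1)*5 = 5 - 1*(-5) = 5 + 5 = 10)
k(w) = -10/3 (k(w) = 10*(-2/6) = 10*(-2*⅙) = 10*(-⅓) = -10/3)
Z(G(4, -8)) - k(58) = 0 - 1*(-10/3) = 0 + 10/3 = 10/3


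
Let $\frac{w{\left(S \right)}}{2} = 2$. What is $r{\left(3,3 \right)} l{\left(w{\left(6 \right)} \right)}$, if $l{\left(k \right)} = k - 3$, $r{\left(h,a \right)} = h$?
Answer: $3$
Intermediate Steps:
$w{\left(S \right)} = 4$ ($w{\left(S \right)} = 2 \cdot 2 = 4$)
$l{\left(k \right)} = -3 + k$
$r{\left(3,3 \right)} l{\left(w{\left(6 \right)} \right)} = 3 \left(-3 + 4\right) = 3 \cdot 1 = 3$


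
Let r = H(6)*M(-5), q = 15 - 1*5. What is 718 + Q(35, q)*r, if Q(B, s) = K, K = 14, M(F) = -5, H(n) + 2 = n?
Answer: 438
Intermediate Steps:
H(n) = -2 + n
q = 10 (q = 15 - 5 = 10)
Q(B, s) = 14
r = -20 (r = (-2 + 6)*(-5) = 4*(-5) = -20)
718 + Q(35, q)*r = 718 + 14*(-20) = 718 - 280 = 438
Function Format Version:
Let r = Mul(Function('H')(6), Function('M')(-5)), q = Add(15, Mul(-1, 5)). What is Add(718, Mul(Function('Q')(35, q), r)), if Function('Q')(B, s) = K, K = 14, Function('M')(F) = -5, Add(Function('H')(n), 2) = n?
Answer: 438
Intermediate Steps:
Function('H')(n) = Add(-2, n)
q = 10 (q = Add(15, -5) = 10)
Function('Q')(B, s) = 14
r = -20 (r = Mul(Add(-2, 6), -5) = Mul(4, -5) = -20)
Add(718, Mul(Function('Q')(35, q), r)) = Add(718, Mul(14, -20)) = Add(718, -280) = 438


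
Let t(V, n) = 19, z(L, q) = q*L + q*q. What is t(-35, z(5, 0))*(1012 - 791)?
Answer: 4199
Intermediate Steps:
z(L, q) = q² + L*q (z(L, q) = L*q + q² = q² + L*q)
t(-35, z(5, 0))*(1012 - 791) = 19*(1012 - 791) = 19*221 = 4199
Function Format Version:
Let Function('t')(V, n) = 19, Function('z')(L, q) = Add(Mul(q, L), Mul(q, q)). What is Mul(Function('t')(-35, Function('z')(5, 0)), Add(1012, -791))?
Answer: 4199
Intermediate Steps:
Function('z')(L, q) = Add(Pow(q, 2), Mul(L, q)) (Function('z')(L, q) = Add(Mul(L, q), Pow(q, 2)) = Add(Pow(q, 2), Mul(L, q)))
Mul(Function('t')(-35, Function('z')(5, 0)), Add(1012, -791)) = Mul(19, Add(1012, -791)) = Mul(19, 221) = 4199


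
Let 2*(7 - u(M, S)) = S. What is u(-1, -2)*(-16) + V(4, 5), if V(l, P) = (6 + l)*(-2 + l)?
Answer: -108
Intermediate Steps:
V(l, P) = (-2 + l)*(6 + l)
u(M, S) = 7 - S/2
u(-1, -2)*(-16) + V(4, 5) = (7 - ½*(-2))*(-16) + (-12 + 4² + 4*4) = (7 + 1)*(-16) + (-12 + 16 + 16) = 8*(-16) + 20 = -128 + 20 = -108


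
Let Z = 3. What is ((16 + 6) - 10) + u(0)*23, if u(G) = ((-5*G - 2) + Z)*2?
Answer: 58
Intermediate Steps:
u(G) = 2 - 10*G (u(G) = ((-5*G - 2) + 3)*2 = ((-2 - 5*G) + 3)*2 = (1 - 5*G)*2 = 2 - 10*G)
((16 + 6) - 10) + u(0)*23 = ((16 + 6) - 10) + (2 - 10*0)*23 = (22 - 10) + (2 + 0)*23 = 12 + 2*23 = 12 + 46 = 58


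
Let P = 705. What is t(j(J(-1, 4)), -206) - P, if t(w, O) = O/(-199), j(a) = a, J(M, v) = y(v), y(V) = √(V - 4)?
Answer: -140089/199 ≈ -703.96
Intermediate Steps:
y(V) = √(-4 + V)
J(M, v) = √(-4 + v)
t(w, O) = -O/199 (t(w, O) = O*(-1/199) = -O/199)
t(j(J(-1, 4)), -206) - P = -1/199*(-206) - 1*705 = 206/199 - 705 = -140089/199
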